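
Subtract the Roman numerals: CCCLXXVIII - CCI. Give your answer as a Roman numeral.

CCCLXXVIII = 378
CCI = 201
378 - 201 = 177

CLXXVII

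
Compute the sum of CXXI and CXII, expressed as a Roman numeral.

CXXI = 121
CXII = 112
121 + 112 = 233

CCXXXIII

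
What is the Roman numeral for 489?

Convert 489 to Roman numerals:
  489 contains 1×400 (CD)
  89 contains 1×50 (L)
  39 contains 3×10 (XXX)
  9 contains 1×9 (IX)

CDLXXXIX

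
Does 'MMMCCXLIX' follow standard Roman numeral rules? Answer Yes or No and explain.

'MMMCCXLIX': Check the rules: uses only the symbols I, V, X, L, C, D, M; no symbol is repeated more than three times in a row; V, L and D each appear at most once; the only places a smaller symbol precedes a larger one are the allowed subtractive pairs XL, IX, the symbol right after such a pair (if any) is smaller than the pair's first symbol, and otherwise the values never increase from left to right. Value: M (1000) + M (1000) + M (1000) + C (100) + C (100) + XL (40) + IX (9) = 3249. So it is a valid standard Roman numeral.

Yes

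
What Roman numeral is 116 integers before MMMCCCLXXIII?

MMMCCCLXXIII = 3373
3373 - 116 = 3257

MMMCCLVII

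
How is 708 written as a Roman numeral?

Convert 708 to Roman numerals:
  708 contains 1×500 (D)
  208 contains 2×100 (CC)
  8 contains 1×5 (V)
  3 contains 3×1 (III)

DCCVIII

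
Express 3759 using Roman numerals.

Convert 3759 to Roman numerals:
  3759 contains 3×1000 (MMM)
  759 contains 1×500 (D)
  259 contains 2×100 (CC)
  59 contains 1×50 (L)
  9 contains 1×9 (IX)

MMMDCCLIX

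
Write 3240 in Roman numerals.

Convert 3240 to Roman numerals:
  3240 contains 3×1000 (MMM)
  240 contains 2×100 (CC)
  40 contains 1×40 (XL)

MMMCCXL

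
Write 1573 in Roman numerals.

Convert 1573 to Roman numerals:
  1573 contains 1×1000 (M)
  573 contains 1×500 (D)
  73 contains 1×50 (L)
  23 contains 2×10 (XX)
  3 contains 3×1 (III)

MDLXXIII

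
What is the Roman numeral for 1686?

Convert 1686 to Roman numerals:
  1686 contains 1×1000 (M)
  686 contains 1×500 (D)
  186 contains 1×100 (C)
  86 contains 1×50 (L)
  36 contains 3×10 (XXX)
  6 contains 1×5 (V)
  1 contains 1×1 (I)

MDCLXXXVI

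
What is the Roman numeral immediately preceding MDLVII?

MDLVII = 1557; previous is 1556

MDLVI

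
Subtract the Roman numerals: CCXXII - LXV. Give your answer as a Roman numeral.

CCXXII = 222
LXV = 65
222 - 65 = 157

CLVII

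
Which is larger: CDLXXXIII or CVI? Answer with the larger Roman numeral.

CDLXXXIII = 483
CVI = 106
483 is larger

CDLXXXIII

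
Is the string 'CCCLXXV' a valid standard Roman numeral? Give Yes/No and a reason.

'CCCLXXV': Check the rules: uses only the symbols I, V, X, L, C, D, M; no symbol is repeated more than three times in a row; V, L and D each appear at most once; no smaller symbol precedes a larger one (values never increase from left to right). Value: C (100) + C (100) + C (100) + L (50) + X (10) + X (10) + V (5) = 375. So it is a valid standard Roman numeral.

Yes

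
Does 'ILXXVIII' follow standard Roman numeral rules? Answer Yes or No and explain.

'ILXXVIII': Invalid subtractive combination: IL

No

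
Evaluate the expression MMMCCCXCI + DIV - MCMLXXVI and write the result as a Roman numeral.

MMMCCCXCI = 3391, DIV = 504, MCMLXXVI = 1976
3391 + 504 = 3895
3895 - 1976 = 1919

MCMXIX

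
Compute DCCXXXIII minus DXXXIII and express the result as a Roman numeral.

DCCXXXIII = 733
DXXXIII = 533
733 - 533 = 200

CC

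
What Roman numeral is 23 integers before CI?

CI = 101
101 - 23 = 78

LXXVIII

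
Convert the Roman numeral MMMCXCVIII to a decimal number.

MMMCXCVIII: M=1000, M=1000, M=1000, C=100, XC=90, V=5, I=1, I=1, I=1
1000 + 1000 + 1000 + 100 + 90 + 5 + 1 + 1 + 1 = 3198

3198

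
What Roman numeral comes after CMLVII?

CMLVII = 957, so the next integer is 957 + 1 = 958

CMLVIII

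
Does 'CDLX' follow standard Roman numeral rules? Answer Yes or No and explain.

'CDLX': Check the rules: uses only the symbols I, V, X, L, C, D, M; no symbol is repeated more than three times in a row; V, L and D each appear at most once; the only place a smaller symbol precedes a larger one is the allowed subtractive pair CD, the symbol right after such a pair (if any) is smaller than the pair's first symbol, and otherwise the values never increase from left to right. Value: CD (400) + L (50) + X (10) = 460. So it is a valid standard Roman numeral.

Yes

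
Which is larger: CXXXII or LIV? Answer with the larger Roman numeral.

CXXXII = 132
LIV = 54
132 is larger

CXXXII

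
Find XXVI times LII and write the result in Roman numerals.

XXVI = 26
LII = 52
26 × 52 = 1352

MCCCLII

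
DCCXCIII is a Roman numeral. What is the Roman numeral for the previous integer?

DCCXCIII = 793; previous is 792

DCCXCII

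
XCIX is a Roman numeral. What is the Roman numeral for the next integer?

XCIX = 99, so the next integer is 99 + 1 = 100

C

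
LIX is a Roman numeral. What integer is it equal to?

LIX: L=50, IX=9
50 + 9 = 59

59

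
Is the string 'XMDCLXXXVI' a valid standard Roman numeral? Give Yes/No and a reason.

'XMDCLXXXVI': Invalid subtractive combination: XM

No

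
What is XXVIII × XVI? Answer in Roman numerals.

XXVIII = 28
XVI = 16
28 × 16 = 448

CDXLVIII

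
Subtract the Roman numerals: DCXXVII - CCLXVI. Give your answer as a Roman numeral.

DCXXVII = 627
CCLXVI = 266
627 - 266 = 361

CCCLXI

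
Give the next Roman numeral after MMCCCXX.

MMCCCXX = 2320; next is 2321

MMCCCXXI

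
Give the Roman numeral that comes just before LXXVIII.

LXXVIII = 78, so the previous integer is 78 - 1 = 77

LXXVII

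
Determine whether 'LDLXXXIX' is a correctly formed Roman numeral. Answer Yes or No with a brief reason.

'LDLXXXIX': L should not appear more than once

No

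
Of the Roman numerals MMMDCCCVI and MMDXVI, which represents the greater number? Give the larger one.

MMMDCCCVI = 3806
MMDXVI = 2516
3806 is larger

MMMDCCCVI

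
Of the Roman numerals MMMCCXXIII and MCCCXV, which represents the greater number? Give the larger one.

MMMCCXXIII = 3223
MCCCXV = 1315
3223 is larger

MMMCCXXIII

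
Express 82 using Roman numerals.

Convert 82 to Roman numerals:
  82 contains 1×50 (L)
  32 contains 3×10 (XXX)
  2 contains 2×1 (II)

LXXXII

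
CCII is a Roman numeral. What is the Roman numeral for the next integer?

CCII = 202; next is 203

CCIII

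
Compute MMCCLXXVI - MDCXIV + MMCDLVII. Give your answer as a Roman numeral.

MMCCLXXVI = 2276, MDCXIV = 1614, MMCDLVII = 2457
2276 - 1614 = 662
662 + 2457 = 3119

MMMCXIX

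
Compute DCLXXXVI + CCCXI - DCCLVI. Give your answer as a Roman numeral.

DCLXXXVI = 686, CCCXI = 311, DCCLVI = 756
686 + 311 = 997
997 - 756 = 241

CCXLI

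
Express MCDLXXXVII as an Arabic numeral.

MCDLXXXVII: M=1000, CD=400, L=50, X=10, X=10, X=10, V=5, I=1, I=1
1000 + 400 + 50 + 10 + 10 + 10 + 5 + 1 + 1 = 1487

1487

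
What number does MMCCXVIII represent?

MMCCXVIII: M=1000, M=1000, C=100, C=100, X=10, V=5, I=1, I=1, I=1
1000 + 1000 + 100 + 100 + 10 + 5 + 1 + 1 + 1 = 2218

2218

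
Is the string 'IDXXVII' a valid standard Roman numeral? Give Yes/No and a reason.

'IDXXVII': Invalid subtractive combination: ID

No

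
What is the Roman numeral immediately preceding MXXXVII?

MXXXVII = 1037, so the previous integer is 1037 - 1 = 1036

MXXXVI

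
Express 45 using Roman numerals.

Convert 45 to Roman numerals:
  45 contains 1×40 (XL)
  5 contains 1×5 (V)

XLV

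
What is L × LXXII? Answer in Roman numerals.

L = 50
LXXII = 72
50 × 72 = 3600

MMMDC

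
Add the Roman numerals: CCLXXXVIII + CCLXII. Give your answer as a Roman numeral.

CCLXXXVIII = 288
CCLXII = 262
288 + 262 = 550

DL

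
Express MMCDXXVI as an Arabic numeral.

MMCDXXVI: M=1000, M=1000, CD=400, X=10, X=10, V=5, I=1
1000 + 1000 + 400 + 10 + 10 + 5 + 1 = 2426

2426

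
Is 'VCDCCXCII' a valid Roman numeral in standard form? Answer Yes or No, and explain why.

'VCDCCXCII': Invalid subtractive combination: VC

No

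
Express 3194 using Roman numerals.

Convert 3194 to Roman numerals:
  3194 contains 3×1000 (MMM)
  194 contains 1×100 (C)
  94 contains 1×90 (XC)
  4 contains 1×4 (IV)

MMMCXCIV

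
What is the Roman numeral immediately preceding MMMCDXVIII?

MMMCDXVIII = 3418, so the previous integer is 3418 - 1 = 3417

MMMCDXVII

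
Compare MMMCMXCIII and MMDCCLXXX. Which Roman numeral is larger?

MMMCMXCIII = 3993
MMDCCLXXX = 2780
3993 is larger

MMMCMXCIII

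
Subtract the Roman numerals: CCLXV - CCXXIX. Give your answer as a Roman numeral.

CCLXV = 265
CCXXIX = 229
265 - 229 = 36

XXXVI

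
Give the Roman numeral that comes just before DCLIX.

DCLIX = 659; previous is 658

DCLVIII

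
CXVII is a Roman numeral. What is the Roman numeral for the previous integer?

CXVII = 117; previous is 116

CXVI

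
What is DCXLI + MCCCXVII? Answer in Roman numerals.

DCXLI = 641
MCCCXVII = 1317
641 + 1317 = 1958

MCMLVIII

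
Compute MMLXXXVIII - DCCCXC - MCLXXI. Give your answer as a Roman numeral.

MMLXXXVIII = 2088, DCCCXC = 890, MCLXXI = 1171
2088 - 890 = 1198
1198 - 1171 = 27

XXVII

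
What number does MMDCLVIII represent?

MMDCLVIII: M=1000, M=1000, D=500, C=100, L=50, V=5, I=1, I=1, I=1
1000 + 1000 + 500 + 100 + 50 + 5 + 1 + 1 + 1 = 2658

2658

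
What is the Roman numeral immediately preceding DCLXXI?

DCLXXI = 671, so the previous integer is 671 - 1 = 670

DCLXX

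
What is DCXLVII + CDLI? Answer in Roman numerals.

DCXLVII = 647
CDLI = 451
647 + 451 = 1098

MXCVIII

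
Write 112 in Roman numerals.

Convert 112 to Roman numerals:
  112 contains 1×100 (C)
  12 contains 1×10 (X)
  2 contains 2×1 (II)

CXII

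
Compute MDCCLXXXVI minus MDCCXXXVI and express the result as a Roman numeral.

MDCCLXXXVI = 1786
MDCCXXXVI = 1736
1786 - 1736 = 50

L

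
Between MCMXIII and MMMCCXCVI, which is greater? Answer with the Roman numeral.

MCMXIII = 1913
MMMCCXCVI = 3296
3296 is larger

MMMCCXCVI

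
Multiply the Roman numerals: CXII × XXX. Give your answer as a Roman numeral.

CXII = 112
XXX = 30
112 × 30 = 3360

MMMCCCLX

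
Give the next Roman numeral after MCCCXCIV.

MCCCXCIV = 1394; next is 1395

MCCCXCV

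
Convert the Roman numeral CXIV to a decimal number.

CXIV: C=100, X=10, IV=4
100 + 10 + 4 = 114

114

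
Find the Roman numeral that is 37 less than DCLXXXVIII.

DCLXXXVIII = 688
688 - 37 = 651

DCLI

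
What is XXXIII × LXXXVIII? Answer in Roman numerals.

XXXIII = 33
LXXXVIII = 88
33 × 88 = 2904

MMCMIV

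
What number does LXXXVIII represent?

LXXXVIII: L=50, X=10, X=10, X=10, V=5, I=1, I=1, I=1
50 + 10 + 10 + 10 + 5 + 1 + 1 + 1 = 88

88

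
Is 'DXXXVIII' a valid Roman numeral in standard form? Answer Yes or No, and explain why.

'DXXXVIII': Check the rules: uses only the symbols I, V, X, L, C, D, M; no symbol is repeated more than three times in a row; V, L and D each appear at most once; no smaller symbol precedes a larger one (values never increase from left to right). Value: D (500) + X (10) + X (10) + X (10) + V (5) + I (1) + I (1) + I (1) = 538. So it is a valid standard Roman numeral.

Yes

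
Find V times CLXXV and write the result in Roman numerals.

V = 5
CLXXV = 175
5 × 175 = 875

DCCCLXXV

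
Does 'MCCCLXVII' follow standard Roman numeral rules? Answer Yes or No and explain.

'MCCCLXVII': Check the rules: uses only the symbols I, V, X, L, C, D, M; no symbol is repeated more than three times in a row; V, L and D each appear at most once; no smaller symbol precedes a larger one (values never increase from left to right). Value: M (1000) + C (100) + C (100) + C (100) + L (50) + X (10) + V (5) + I (1) + I (1) = 1367. So it is a valid standard Roman numeral.

Yes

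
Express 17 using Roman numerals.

Convert 17 to Roman numerals:
  17 contains 1×10 (X)
  7 contains 1×5 (V)
  2 contains 2×1 (II)

XVII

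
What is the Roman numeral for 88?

Convert 88 to Roman numerals:
  88 contains 1×50 (L)
  38 contains 3×10 (XXX)
  8 contains 1×5 (V)
  3 contains 3×1 (III)

LXXXVIII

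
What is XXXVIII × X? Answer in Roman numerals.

XXXVIII = 38
X = 10
38 × 10 = 380

CCCLXXX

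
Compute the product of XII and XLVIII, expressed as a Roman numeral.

XII = 12
XLVIII = 48
12 × 48 = 576

DLXXVI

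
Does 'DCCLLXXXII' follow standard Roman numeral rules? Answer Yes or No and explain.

'DCCLLXXXII': L should not appear more than once

No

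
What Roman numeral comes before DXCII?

DXCII = 592, so the previous integer is 592 - 1 = 591

DXCI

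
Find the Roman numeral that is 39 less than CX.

CX = 110
110 - 39 = 71

LXXI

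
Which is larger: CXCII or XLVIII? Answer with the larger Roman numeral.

CXCII = 192
XLVIII = 48
192 is larger

CXCII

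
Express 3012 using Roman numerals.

Convert 3012 to Roman numerals:
  3012 contains 3×1000 (MMM)
  12 contains 1×10 (X)
  2 contains 2×1 (II)

MMMXII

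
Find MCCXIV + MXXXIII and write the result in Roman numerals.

MCCXIV = 1214
MXXXIII = 1033
1214 + 1033 = 2247

MMCCXLVII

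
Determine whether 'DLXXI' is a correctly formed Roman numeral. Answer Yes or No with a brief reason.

'DLXXI': Check the rules: uses only the symbols I, V, X, L, C, D, M; no symbol is repeated more than three times in a row; V, L and D each appear at most once; no smaller symbol precedes a larger one (values never increase from left to right). Value: D (500) + L (50) + X (10) + X (10) + I (1) = 571. So it is a valid standard Roman numeral.

Yes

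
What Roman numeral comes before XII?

XII = 12; previous is 11

XI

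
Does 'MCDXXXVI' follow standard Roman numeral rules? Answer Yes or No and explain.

'MCDXXXVI': Check the rules: uses only the symbols I, V, X, L, C, D, M; no symbol is repeated more than three times in a row; V, L and D each appear at most once; the only place a smaller symbol precedes a larger one is the allowed subtractive pair CD, the symbol right after such a pair (if any) is smaller than the pair's first symbol, and otherwise the values never increase from left to right. Value: M (1000) + CD (400) + X (10) + X (10) + X (10) + V (5) + I (1) = 1436. So it is a valid standard Roman numeral.

Yes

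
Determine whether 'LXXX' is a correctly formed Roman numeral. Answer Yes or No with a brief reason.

'LXXX': Check the rules: uses only the symbols I, V, X, L, C, D, M; no symbol is repeated more than three times in a row; V, L and D each appear at most once; no smaller symbol precedes a larger one (values never increase from left to right). Value: L (50) + X (10) + X (10) + X (10) = 80. So it is a valid standard Roman numeral.

Yes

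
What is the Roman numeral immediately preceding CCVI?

CCVI = 206, so the previous integer is 206 - 1 = 205

CCV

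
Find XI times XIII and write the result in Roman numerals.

XI = 11
XIII = 13
11 × 13 = 143

CXLIII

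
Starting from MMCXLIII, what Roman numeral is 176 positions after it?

MMCXLIII = 2143
2143 + 176 = 2319

MMCCCXIX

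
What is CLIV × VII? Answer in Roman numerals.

CLIV = 154
VII = 7
154 × 7 = 1078

MLXXVIII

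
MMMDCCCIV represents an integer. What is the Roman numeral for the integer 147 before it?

MMMDCCCIV = 3804
3804 - 147 = 3657

MMMDCLVII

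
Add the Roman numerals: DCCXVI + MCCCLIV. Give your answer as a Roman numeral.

DCCXVI = 716
MCCCLIV = 1354
716 + 1354 = 2070

MMLXX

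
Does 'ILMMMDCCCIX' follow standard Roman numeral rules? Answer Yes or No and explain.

'ILMMMDCCCIX': Invalid subtractive combination: IL

No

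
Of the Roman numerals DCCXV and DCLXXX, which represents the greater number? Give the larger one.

DCCXV = 715
DCLXXX = 680
715 is larger

DCCXV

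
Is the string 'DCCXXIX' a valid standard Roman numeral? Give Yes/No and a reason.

'DCCXXIX': Check the rules: uses only the symbols I, V, X, L, C, D, M; no symbol is repeated more than three times in a row; V, L and D each appear at most once; the only place a smaller symbol precedes a larger one is the allowed subtractive pair IX, the symbol right after such a pair (if any) is smaller than the pair's first symbol, and otherwise the values never increase from left to right. Value: D (500) + C (100) + C (100) + X (10) + X (10) + IX (9) = 729. So it is a valid standard Roman numeral.

Yes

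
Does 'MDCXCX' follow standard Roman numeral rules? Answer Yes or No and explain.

'MDCXCX': X cannot come right after the subtractive pair XC: once X is subtracted in XC, the next symbol must be smaller than X

No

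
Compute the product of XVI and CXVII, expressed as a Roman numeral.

XVI = 16
CXVII = 117
16 × 117 = 1872

MDCCCLXXII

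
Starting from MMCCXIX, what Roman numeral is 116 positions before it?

MMCCXIX = 2219
2219 - 116 = 2103

MMCIII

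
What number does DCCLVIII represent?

DCCLVIII: D=500, C=100, C=100, L=50, V=5, I=1, I=1, I=1
500 + 100 + 100 + 50 + 5 + 1 + 1 + 1 = 758

758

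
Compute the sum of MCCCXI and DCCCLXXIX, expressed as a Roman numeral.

MCCCXI = 1311
DCCCLXXIX = 879
1311 + 879 = 2190

MMCXC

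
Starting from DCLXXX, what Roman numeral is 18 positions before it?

DCLXXX = 680
680 - 18 = 662

DCLXII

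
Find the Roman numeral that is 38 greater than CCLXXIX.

CCLXXIX = 279
279 + 38 = 317

CCCXVII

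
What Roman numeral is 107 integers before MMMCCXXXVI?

MMMCCXXXVI = 3236
3236 - 107 = 3129

MMMCXXIX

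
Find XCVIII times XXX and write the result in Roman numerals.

XCVIII = 98
XXX = 30
98 × 30 = 2940

MMCMXL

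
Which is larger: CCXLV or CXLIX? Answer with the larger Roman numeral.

CCXLV = 245
CXLIX = 149
245 is larger

CCXLV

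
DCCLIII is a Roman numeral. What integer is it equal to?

DCCLIII: D=500, C=100, C=100, L=50, I=1, I=1, I=1
500 + 100 + 100 + 50 + 1 + 1 + 1 = 753

753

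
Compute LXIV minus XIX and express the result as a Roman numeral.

LXIV = 64
XIX = 19
64 - 19 = 45

XLV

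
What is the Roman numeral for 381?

Convert 381 to Roman numerals:
  381 contains 3×100 (CCC)
  81 contains 1×50 (L)
  31 contains 3×10 (XXX)
  1 contains 1×1 (I)

CCCLXXXI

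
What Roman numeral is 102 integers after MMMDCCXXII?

MMMDCCXXII = 3722
3722 + 102 = 3824

MMMDCCCXXIV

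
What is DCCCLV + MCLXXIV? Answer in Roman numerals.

DCCCLV = 855
MCLXXIV = 1174
855 + 1174 = 2029

MMXXIX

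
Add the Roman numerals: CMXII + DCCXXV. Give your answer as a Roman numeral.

CMXII = 912
DCCXXV = 725
912 + 725 = 1637

MDCXXXVII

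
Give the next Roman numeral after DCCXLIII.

DCCXLIII = 743; next is 744

DCCXLIV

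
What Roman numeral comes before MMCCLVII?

MMCCLVII = 2257; previous is 2256

MMCCLVI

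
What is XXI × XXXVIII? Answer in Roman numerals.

XXI = 21
XXXVIII = 38
21 × 38 = 798

DCCXCVIII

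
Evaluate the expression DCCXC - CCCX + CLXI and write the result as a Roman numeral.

DCCXC = 790, CCCX = 310, CLXI = 161
790 - 310 = 480
480 + 161 = 641

DCXLI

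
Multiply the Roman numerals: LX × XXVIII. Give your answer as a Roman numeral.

LX = 60
XXVIII = 28
60 × 28 = 1680

MDCLXXX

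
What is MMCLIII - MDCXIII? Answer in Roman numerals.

MMCLIII = 2153
MDCXIII = 1613
2153 - 1613 = 540

DXL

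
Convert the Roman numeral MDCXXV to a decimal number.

MDCXXV: M=1000, D=500, C=100, X=10, X=10, V=5
1000 + 500 + 100 + 10 + 10 + 5 = 1625

1625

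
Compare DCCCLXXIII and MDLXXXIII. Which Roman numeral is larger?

DCCCLXXIII = 873
MDLXXXIII = 1583
1583 is larger

MDLXXXIII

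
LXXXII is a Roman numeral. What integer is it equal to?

LXXXII: L=50, X=10, X=10, X=10, I=1, I=1
50 + 10 + 10 + 10 + 1 + 1 = 82

82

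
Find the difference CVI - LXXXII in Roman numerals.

CVI = 106
LXXXII = 82
106 - 82 = 24

XXIV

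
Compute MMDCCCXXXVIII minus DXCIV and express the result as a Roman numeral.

MMDCCCXXXVIII = 2838
DXCIV = 594
2838 - 594 = 2244

MMCCXLIV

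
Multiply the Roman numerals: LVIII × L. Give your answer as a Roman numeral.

LVIII = 58
L = 50
58 × 50 = 2900

MMCM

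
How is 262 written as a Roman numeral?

Convert 262 to Roman numerals:
  262 contains 2×100 (CC)
  62 contains 1×50 (L)
  12 contains 1×10 (X)
  2 contains 2×1 (II)

CCLXII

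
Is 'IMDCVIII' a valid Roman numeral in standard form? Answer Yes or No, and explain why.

'IMDCVIII': Invalid subtractive combination: IM

No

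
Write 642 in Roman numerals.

Convert 642 to Roman numerals:
  642 contains 1×500 (D)
  142 contains 1×100 (C)
  42 contains 1×40 (XL)
  2 contains 2×1 (II)

DCXLII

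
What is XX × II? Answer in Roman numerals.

XX = 20
II = 2
20 × 2 = 40

XL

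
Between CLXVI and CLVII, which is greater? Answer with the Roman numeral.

CLXVI = 166
CLVII = 157
166 is larger

CLXVI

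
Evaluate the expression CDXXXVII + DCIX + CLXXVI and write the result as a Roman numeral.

CDXXXVII = 437, DCIX = 609, CLXXVI = 176
437 + 609 = 1046
1046 + 176 = 1222

MCCXXII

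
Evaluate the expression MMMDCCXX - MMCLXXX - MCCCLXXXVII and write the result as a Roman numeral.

MMMDCCXX = 3720, MMCLXXX = 2180, MCCCLXXXVII = 1387
3720 - 2180 = 1540
1540 - 1387 = 153

CLIII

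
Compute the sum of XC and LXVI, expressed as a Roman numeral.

XC = 90
LXVI = 66
90 + 66 = 156

CLVI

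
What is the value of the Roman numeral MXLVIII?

MXLVIII: M=1000, XL=40, V=5, I=1, I=1, I=1
1000 + 40 + 5 + 1 + 1 + 1 = 1048

1048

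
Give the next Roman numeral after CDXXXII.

CDXXXII = 432; next is 433

CDXXXIII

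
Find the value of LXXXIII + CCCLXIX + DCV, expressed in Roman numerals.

LXXXIII = 83, CCCLXIX = 369, DCV = 605
83 + 369 = 452
452 + 605 = 1057

MLVII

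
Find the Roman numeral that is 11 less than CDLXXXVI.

CDLXXXVI = 486
486 - 11 = 475

CDLXXV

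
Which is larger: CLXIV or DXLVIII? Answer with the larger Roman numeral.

CLXIV = 164
DXLVIII = 548
548 is larger

DXLVIII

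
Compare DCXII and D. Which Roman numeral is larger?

DCXII = 612
D = 500
612 is larger

DCXII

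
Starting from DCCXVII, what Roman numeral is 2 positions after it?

DCCXVII = 717
717 + 2 = 719

DCCXIX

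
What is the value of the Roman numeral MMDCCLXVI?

MMDCCLXVI: M=1000, M=1000, D=500, C=100, C=100, L=50, X=10, V=5, I=1
1000 + 1000 + 500 + 100 + 100 + 50 + 10 + 5 + 1 = 2766

2766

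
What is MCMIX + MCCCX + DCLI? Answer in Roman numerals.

MCMIX = 1909, MCCCX = 1310, DCLI = 651
1909 + 1310 = 3219
3219 + 651 = 3870

MMMDCCCLXX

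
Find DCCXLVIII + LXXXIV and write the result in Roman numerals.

DCCXLVIII = 748
LXXXIV = 84
748 + 84 = 832

DCCCXXXII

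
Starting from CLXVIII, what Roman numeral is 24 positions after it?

CLXVIII = 168
168 + 24 = 192

CXCII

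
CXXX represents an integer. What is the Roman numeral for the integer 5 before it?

CXXX = 130
130 - 5 = 125

CXXV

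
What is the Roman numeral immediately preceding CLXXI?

CLXXI = 171, so the previous integer is 171 - 1 = 170

CLXX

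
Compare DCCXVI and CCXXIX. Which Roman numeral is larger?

DCCXVI = 716
CCXXIX = 229
716 is larger

DCCXVI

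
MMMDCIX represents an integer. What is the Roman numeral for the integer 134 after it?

MMMDCIX = 3609
3609 + 134 = 3743

MMMDCCXLIII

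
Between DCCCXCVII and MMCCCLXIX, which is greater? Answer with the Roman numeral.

DCCCXCVII = 897
MMCCCLXIX = 2369
2369 is larger

MMCCCLXIX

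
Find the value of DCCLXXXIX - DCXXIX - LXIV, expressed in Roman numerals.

DCCLXXXIX = 789, DCXXIX = 629, LXIV = 64
789 - 629 = 160
160 - 64 = 96

XCVI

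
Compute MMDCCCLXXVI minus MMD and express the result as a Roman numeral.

MMDCCCLXXVI = 2876
MMD = 2500
2876 - 2500 = 376

CCCLXXVI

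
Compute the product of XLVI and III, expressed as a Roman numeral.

XLVI = 46
III = 3
46 × 3 = 138

CXXXVIII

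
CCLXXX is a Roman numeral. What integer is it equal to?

CCLXXX: C=100, C=100, L=50, X=10, X=10, X=10
100 + 100 + 50 + 10 + 10 + 10 = 280

280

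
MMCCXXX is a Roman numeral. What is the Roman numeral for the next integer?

MMCCXXX = 2230, so the next integer is 2230 + 1 = 2231

MMCCXXXI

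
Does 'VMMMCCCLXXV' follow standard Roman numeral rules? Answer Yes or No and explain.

'VMMMCCCLXXV': V should not appear more than once

No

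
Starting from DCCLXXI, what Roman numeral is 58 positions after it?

DCCLXXI = 771
771 + 58 = 829

DCCCXXIX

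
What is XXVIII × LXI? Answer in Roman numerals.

XXVIII = 28
LXI = 61
28 × 61 = 1708

MDCCVIII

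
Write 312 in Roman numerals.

Convert 312 to Roman numerals:
  312 contains 3×100 (CCC)
  12 contains 1×10 (X)
  2 contains 2×1 (II)

CCCXII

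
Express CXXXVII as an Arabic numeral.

CXXXVII: C=100, X=10, X=10, X=10, V=5, I=1, I=1
100 + 10 + 10 + 10 + 5 + 1 + 1 = 137

137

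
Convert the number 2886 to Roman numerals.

Convert 2886 to Roman numerals:
  2886 contains 2×1000 (MM)
  886 contains 1×500 (D)
  386 contains 3×100 (CCC)
  86 contains 1×50 (L)
  36 contains 3×10 (XXX)
  6 contains 1×5 (V)
  1 contains 1×1 (I)

MMDCCCLXXXVI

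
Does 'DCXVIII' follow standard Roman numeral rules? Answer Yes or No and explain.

'DCXVIII': Check the rules: uses only the symbols I, V, X, L, C, D, M; no symbol is repeated more than three times in a row; V, L and D each appear at most once; no smaller symbol precedes a larger one (values never increase from left to right). Value: D (500) + C (100) + X (10) + V (5) + I (1) + I (1) + I (1) = 618. So it is a valid standard Roman numeral.

Yes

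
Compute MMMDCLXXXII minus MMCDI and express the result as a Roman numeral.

MMMDCLXXXII = 3682
MMCDI = 2401
3682 - 2401 = 1281

MCCLXXXI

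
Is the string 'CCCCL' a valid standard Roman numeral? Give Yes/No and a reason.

'CCCCL': More than 3 consecutive C's

No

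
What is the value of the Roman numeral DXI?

DXI: D=500, X=10, I=1
500 + 10 + 1 = 511

511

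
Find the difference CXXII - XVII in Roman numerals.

CXXII = 122
XVII = 17
122 - 17 = 105

CV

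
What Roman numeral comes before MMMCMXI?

MMMCMXI = 3911; previous is 3910

MMMCMX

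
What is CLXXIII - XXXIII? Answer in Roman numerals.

CLXXIII = 173
XXXIII = 33
173 - 33 = 140

CXL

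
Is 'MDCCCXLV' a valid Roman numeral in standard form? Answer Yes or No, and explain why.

'MDCCCXLV': Check the rules: uses only the symbols I, V, X, L, C, D, M; no symbol is repeated more than three times in a row; V, L and D each appear at most once; the only place a smaller symbol precedes a larger one is the allowed subtractive pair XL, the symbol right after such a pair (if any) is smaller than the pair's first symbol, and otherwise the values never increase from left to right. Value: M (1000) + D (500) + C (100) + C (100) + C (100) + XL (40) + V (5) = 1845. So it is a valid standard Roman numeral.

Yes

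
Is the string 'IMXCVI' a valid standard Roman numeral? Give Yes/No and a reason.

'IMXCVI': Invalid subtractive combination: IM

No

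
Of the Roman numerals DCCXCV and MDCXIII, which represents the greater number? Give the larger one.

DCCXCV = 795
MDCXIII = 1613
1613 is larger

MDCXIII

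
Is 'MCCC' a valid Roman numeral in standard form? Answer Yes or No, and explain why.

'MCCC': Check the rules: uses only the symbols I, V, X, L, C, D, M; no symbol is repeated more than three times in a row; V, L and D each appear at most once; no smaller symbol precedes a larger one (values never increase from left to right). Value: M (1000) + C (100) + C (100) + C (100) = 1300. So it is a valid standard Roman numeral.

Yes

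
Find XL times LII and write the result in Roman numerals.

XL = 40
LII = 52
40 × 52 = 2080

MMLXXX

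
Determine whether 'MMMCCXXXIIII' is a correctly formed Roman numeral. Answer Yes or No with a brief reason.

'MMMCCXXXIIII': More than 3 consecutive I's

No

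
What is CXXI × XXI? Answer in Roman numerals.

CXXI = 121
XXI = 21
121 × 21 = 2541

MMDXLI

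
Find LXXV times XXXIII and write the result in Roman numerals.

LXXV = 75
XXXIII = 33
75 × 33 = 2475

MMCDLXXV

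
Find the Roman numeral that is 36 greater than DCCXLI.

DCCXLI = 741
741 + 36 = 777

DCCLXXVII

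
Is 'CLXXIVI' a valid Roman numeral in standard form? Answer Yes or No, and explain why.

'CLXXIVI': I cannot come right after the subtractive pair IV: once I is subtracted in IV, the next symbol must be smaller than I

No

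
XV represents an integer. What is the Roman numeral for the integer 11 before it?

XV = 15
15 - 11 = 4

IV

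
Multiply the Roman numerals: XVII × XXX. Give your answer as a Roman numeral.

XVII = 17
XXX = 30
17 × 30 = 510

DX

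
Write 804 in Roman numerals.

Convert 804 to Roman numerals:
  804 contains 1×500 (D)
  304 contains 3×100 (CCC)
  4 contains 1×4 (IV)

DCCCIV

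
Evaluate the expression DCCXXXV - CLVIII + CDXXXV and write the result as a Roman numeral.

DCCXXXV = 735, CLVIII = 158, CDXXXV = 435
735 - 158 = 577
577 + 435 = 1012

MXII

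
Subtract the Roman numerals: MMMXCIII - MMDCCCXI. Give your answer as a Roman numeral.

MMMXCIII = 3093
MMDCCCXI = 2811
3093 - 2811 = 282

CCLXXXII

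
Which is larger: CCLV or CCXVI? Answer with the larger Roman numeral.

CCLV = 255
CCXVI = 216
255 is larger

CCLV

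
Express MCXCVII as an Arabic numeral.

MCXCVII: M=1000, C=100, XC=90, V=5, I=1, I=1
1000 + 100 + 90 + 5 + 1 + 1 = 1197

1197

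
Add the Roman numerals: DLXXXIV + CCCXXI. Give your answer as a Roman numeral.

DLXXXIV = 584
CCCXXI = 321
584 + 321 = 905

CMV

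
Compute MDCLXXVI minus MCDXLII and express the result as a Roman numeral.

MDCLXXVI = 1676
MCDXLII = 1442
1676 - 1442 = 234

CCXXXIV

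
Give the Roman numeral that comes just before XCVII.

XCVII = 97; previous is 96

XCVI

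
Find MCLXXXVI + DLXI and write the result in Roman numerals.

MCLXXXVI = 1186
DLXI = 561
1186 + 561 = 1747

MDCCXLVII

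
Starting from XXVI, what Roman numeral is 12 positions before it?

XXVI = 26
26 - 12 = 14

XIV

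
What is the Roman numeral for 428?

Convert 428 to Roman numerals:
  428 contains 1×400 (CD)
  28 contains 2×10 (XX)
  8 contains 1×5 (V)
  3 contains 3×1 (III)

CDXXVIII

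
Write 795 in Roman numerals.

Convert 795 to Roman numerals:
  795 contains 1×500 (D)
  295 contains 2×100 (CC)
  95 contains 1×90 (XC)
  5 contains 1×5 (V)

DCCXCV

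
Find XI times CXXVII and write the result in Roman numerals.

XI = 11
CXXVII = 127
11 × 127 = 1397

MCCCXCVII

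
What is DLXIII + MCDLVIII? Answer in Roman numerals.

DLXIII = 563
MCDLVIII = 1458
563 + 1458 = 2021

MMXXI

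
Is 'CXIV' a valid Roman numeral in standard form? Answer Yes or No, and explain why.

'CXIV': Check the rules: uses only the symbols I, V, X, L, C, D, M; no symbol is repeated more than three times in a row; V, L and D each appear at most once; the only place a smaller symbol precedes a larger one is the allowed subtractive pair IV, the symbol right after such a pair (if any) is smaller than the pair's first symbol, and otherwise the values never increase from left to right. Value: C (100) + X (10) + IV (4) = 114. So it is a valid standard Roman numeral.

Yes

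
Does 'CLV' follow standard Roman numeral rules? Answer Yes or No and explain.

'CLV': Check the rules: uses only the symbols I, V, X, L, C, D, M; no symbol is repeated more than three times in a row; V, L and D each appear at most once; no smaller symbol precedes a larger one (values never increase from left to right). Value: C (100) + L (50) + V (5) = 155. So it is a valid standard Roman numeral.

Yes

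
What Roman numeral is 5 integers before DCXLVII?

DCXLVII = 647
647 - 5 = 642

DCXLII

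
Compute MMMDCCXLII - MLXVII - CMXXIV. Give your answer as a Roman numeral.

MMMDCCXLII = 3742, MLXVII = 1067, CMXXIV = 924
3742 - 1067 = 2675
2675 - 924 = 1751

MDCCLI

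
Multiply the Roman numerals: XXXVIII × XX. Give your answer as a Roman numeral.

XXXVIII = 38
XX = 20
38 × 20 = 760

DCCLX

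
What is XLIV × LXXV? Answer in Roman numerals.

XLIV = 44
LXXV = 75
44 × 75 = 3300

MMMCCC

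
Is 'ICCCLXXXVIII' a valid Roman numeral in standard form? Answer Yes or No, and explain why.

'ICCCLXXXVIII': Invalid subtractive combination: IC

No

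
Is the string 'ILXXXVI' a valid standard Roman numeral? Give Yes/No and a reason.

'ILXXXVI': Invalid subtractive combination: IL

No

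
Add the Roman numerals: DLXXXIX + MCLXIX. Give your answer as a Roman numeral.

DLXXXIX = 589
MCLXIX = 1169
589 + 1169 = 1758

MDCCLVIII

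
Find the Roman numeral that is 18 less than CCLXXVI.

CCLXXVI = 276
276 - 18 = 258

CCLVIII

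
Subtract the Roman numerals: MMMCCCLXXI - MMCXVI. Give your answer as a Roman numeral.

MMMCCCLXXI = 3371
MMCXVI = 2116
3371 - 2116 = 1255

MCCLV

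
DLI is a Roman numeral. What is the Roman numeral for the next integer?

DLI = 551, so the next integer is 551 + 1 = 552

DLII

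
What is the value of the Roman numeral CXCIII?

CXCIII: C=100, XC=90, I=1, I=1, I=1
100 + 90 + 1 + 1 + 1 = 193

193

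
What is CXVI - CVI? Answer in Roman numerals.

CXVI = 116
CVI = 106
116 - 106 = 10

X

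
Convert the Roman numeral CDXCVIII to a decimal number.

CDXCVIII: CD=400, XC=90, V=5, I=1, I=1, I=1
400 + 90 + 5 + 1 + 1 + 1 = 498

498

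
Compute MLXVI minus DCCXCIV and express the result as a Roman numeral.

MLXVI = 1066
DCCXCIV = 794
1066 - 794 = 272

CCLXXII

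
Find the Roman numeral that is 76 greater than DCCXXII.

DCCXXII = 722
722 + 76 = 798

DCCXCVIII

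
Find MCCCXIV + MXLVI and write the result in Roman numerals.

MCCCXIV = 1314
MXLVI = 1046
1314 + 1046 = 2360

MMCCCLX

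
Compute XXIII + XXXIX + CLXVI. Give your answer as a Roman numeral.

XXIII = 23, XXXIX = 39, CLXVI = 166
23 + 39 = 62
62 + 166 = 228

CCXXVIII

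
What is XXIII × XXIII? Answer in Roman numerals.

XXIII = 23
XXIII = 23
23 × 23 = 529

DXXIX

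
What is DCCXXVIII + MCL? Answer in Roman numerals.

DCCXXVIII = 728
MCL = 1150
728 + 1150 = 1878

MDCCCLXXVIII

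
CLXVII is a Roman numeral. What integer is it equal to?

CLXVII: C=100, L=50, X=10, V=5, I=1, I=1
100 + 50 + 10 + 5 + 1 + 1 = 167

167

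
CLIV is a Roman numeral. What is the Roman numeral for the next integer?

CLIV = 154, so the next integer is 154 + 1 = 155

CLV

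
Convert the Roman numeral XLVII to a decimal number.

XLVII: XL=40, V=5, I=1, I=1
40 + 5 + 1 + 1 = 47

47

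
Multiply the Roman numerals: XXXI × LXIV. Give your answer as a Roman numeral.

XXXI = 31
LXIV = 64
31 × 64 = 1984

MCMLXXXIV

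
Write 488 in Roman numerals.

Convert 488 to Roman numerals:
  488 contains 1×400 (CD)
  88 contains 1×50 (L)
  38 contains 3×10 (XXX)
  8 contains 1×5 (V)
  3 contains 3×1 (III)

CDLXXXVIII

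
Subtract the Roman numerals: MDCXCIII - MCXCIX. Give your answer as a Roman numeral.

MDCXCIII = 1693
MCXCIX = 1199
1693 - 1199 = 494

CDXCIV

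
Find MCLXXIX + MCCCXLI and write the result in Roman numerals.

MCLXXIX = 1179
MCCCXLI = 1341
1179 + 1341 = 2520

MMDXX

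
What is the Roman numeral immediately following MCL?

MCL = 1150, so the next integer is 1150 + 1 = 1151

MCLI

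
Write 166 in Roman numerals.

Convert 166 to Roman numerals:
  166 contains 1×100 (C)
  66 contains 1×50 (L)
  16 contains 1×10 (X)
  6 contains 1×5 (V)
  1 contains 1×1 (I)

CLXVI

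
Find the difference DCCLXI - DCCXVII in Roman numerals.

DCCLXI = 761
DCCXVII = 717
761 - 717 = 44

XLIV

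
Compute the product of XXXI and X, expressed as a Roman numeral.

XXXI = 31
X = 10
31 × 10 = 310

CCCX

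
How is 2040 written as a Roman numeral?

Convert 2040 to Roman numerals:
  2040 contains 2×1000 (MM)
  40 contains 1×40 (XL)

MMXL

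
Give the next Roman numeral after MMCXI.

MMCXI = 2111, so the next integer is 2111 + 1 = 2112

MMCXII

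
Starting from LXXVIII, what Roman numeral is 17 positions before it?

LXXVIII = 78
78 - 17 = 61

LXI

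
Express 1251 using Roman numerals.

Convert 1251 to Roman numerals:
  1251 contains 1×1000 (M)
  251 contains 2×100 (CC)
  51 contains 1×50 (L)
  1 contains 1×1 (I)

MCCLI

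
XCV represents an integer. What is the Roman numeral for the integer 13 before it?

XCV = 95
95 - 13 = 82

LXXXII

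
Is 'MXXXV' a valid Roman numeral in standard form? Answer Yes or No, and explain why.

'MXXXV': Check the rules: uses only the symbols I, V, X, L, C, D, M; no symbol is repeated more than three times in a row; V, L and D each appear at most once; no smaller symbol precedes a larger one (values never increase from left to right). Value: M (1000) + X (10) + X (10) + X (10) + V (5) = 1035. So it is a valid standard Roman numeral.

Yes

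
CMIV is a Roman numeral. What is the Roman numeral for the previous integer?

CMIV = 904, so the previous integer is 904 - 1 = 903

CMIII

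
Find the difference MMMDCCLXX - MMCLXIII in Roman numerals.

MMMDCCLXX = 3770
MMCLXIII = 2163
3770 - 2163 = 1607

MDCVII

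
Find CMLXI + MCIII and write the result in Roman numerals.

CMLXI = 961
MCIII = 1103
961 + 1103 = 2064

MMLXIV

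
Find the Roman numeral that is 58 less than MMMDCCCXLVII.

MMMDCCCXLVII = 3847
3847 - 58 = 3789

MMMDCCLXXXIX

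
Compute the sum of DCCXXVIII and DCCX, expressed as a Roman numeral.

DCCXXVIII = 728
DCCX = 710
728 + 710 = 1438

MCDXXXVIII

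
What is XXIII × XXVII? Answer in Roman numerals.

XXIII = 23
XXVII = 27
23 × 27 = 621

DCXXI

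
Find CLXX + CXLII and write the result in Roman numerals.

CLXX = 170
CXLII = 142
170 + 142 = 312

CCCXII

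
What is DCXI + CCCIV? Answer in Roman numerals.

DCXI = 611
CCCIV = 304
611 + 304 = 915

CMXV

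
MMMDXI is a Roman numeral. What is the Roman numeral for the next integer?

MMMDXI = 3511, so the next integer is 3511 + 1 = 3512

MMMDXII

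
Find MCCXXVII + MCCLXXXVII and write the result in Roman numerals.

MCCXXVII = 1227
MCCLXXXVII = 1287
1227 + 1287 = 2514

MMDXIV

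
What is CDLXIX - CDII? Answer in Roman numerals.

CDLXIX = 469
CDII = 402
469 - 402 = 67

LXVII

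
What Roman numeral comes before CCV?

CCV = 205; previous is 204

CCIV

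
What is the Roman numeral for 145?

Convert 145 to Roman numerals:
  145 contains 1×100 (C)
  45 contains 1×40 (XL)
  5 contains 1×5 (V)

CXLV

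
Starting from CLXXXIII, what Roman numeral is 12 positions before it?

CLXXXIII = 183
183 - 12 = 171

CLXXI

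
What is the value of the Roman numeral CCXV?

CCXV: C=100, C=100, X=10, V=5
100 + 100 + 10 + 5 = 215

215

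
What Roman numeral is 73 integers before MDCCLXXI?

MDCCLXXI = 1771
1771 - 73 = 1698

MDCXCVIII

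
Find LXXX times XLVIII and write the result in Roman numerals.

LXXX = 80
XLVIII = 48
80 × 48 = 3840

MMMDCCCXL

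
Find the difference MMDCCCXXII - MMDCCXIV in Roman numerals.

MMDCCCXXII = 2822
MMDCCXIV = 2714
2822 - 2714 = 108

CVIII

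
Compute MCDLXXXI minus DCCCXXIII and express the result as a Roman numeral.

MCDLXXXI = 1481
DCCCXXIII = 823
1481 - 823 = 658

DCLVIII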